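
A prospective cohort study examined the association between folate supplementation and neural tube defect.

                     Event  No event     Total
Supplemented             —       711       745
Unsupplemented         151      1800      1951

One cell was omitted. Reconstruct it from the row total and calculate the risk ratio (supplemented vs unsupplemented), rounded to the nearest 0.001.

0.590

The missing cell is in the exposed row: 745 − 711 = 34.
So a = 34, b = 711, c = 151, d = 1800.
RR = [a/(a+b)] / [c/(c+d)] = (34/745) / (151/1951) = 0.04564/0.07740 = 0.58966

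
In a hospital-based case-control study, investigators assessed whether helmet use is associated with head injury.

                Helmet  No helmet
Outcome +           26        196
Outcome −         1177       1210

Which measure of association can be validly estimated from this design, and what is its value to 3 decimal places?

0.136

Reading the table with exposure as columns: a = 26 (Helmet, case), b = 1177 (Helmet, non-case), c = 196 (No helmet, case), d = 1210.
This is a hospital-based case-control study: participants were sampled on outcome status, so risks in the source population cannot be estimated directly — relative risk is not valid here. The odds ratio is the appropriate measure.
OR = (a·d)/(b·c) = (26 × 1210) / (1177 × 196) = 31460 / 230692 = 0.13637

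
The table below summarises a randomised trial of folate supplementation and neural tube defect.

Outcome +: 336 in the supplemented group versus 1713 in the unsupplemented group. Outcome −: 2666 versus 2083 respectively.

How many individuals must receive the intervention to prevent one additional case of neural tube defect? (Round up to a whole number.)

3

Risk in treated group = 336/3002 = 0.11193; risk in control = 1713/3796 = 0.45126.
Absolute risk reduction = 0.45126 − 0.11193 = 0.33934
NNT = 1 / ARR = 1 / 0.33934 = 2.947 → round up → 3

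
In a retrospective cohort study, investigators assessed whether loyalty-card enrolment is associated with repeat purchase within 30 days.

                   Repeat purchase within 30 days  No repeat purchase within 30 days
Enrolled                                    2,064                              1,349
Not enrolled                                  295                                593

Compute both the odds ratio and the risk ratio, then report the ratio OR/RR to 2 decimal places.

1.69

Cells: a = 2064, b = 1349, c = 295, d = 593.
OR = (2064·593)/(1349·295) = 1223952/397955 = 3.07560
Risk in exposed = 2064/3413 = 0.60475; risk in unexposed = 295/888 = 0.33221; RR = 1.82039
OR/RR = 3.07560 / 1.82039 = 1.68953
The outcome is not rare, so the OR lies further from 1 than the RR.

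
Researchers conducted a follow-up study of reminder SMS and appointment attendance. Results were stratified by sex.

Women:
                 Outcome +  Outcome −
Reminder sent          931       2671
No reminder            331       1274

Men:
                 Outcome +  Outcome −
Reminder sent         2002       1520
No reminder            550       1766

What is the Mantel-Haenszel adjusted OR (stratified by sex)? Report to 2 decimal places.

OR_MH = Σ(aᵢdᵢ/nᵢ) / Σ(bᵢcᵢ/nᵢ), where nᵢ is the stratum total.
Stratum 1 (Women): n = 5207; a·d/n = 931·1274/5207 = 227.7884; b·c/n = 2671·331/5207 = 169.7909
Stratum 2 (Men): n = 5838; a·d/n = 2002·1766/5838 = 605.6067; b·c/n = 1520·550/5838 = 143.1997
OR_MH = (227.7884 + 605.6067) / (169.7909 + 143.1997) = 833.3951 / 312.9906 = 2.66268

2.66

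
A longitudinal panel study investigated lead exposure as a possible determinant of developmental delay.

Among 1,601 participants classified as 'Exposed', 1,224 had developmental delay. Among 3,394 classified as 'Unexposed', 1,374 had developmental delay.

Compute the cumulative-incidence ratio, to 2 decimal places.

From the description: a = 1224, b = 377, c = 1374, d = 2020.
Risk in exposed = 1224/1601 = 0.76452; risk in unexposed = 1374/3394 = 0.40483.
RR = 0.76452 / 0.40483 = 1.88849
The risk among the exposed is 1.89 times that among the unexposed.

1.89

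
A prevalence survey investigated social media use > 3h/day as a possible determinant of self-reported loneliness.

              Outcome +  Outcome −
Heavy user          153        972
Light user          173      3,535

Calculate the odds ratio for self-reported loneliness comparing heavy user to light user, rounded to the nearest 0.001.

3.216

Cells: a = 153, b = 972, c = 173, d = 3535.
OR = (a·d)/(b·c) = (153 × 3535) / (972 × 173) = 540855 / 168156 = 3.21639
The odds of self-reported loneliness are about 3.22 times as high in the heavy user group.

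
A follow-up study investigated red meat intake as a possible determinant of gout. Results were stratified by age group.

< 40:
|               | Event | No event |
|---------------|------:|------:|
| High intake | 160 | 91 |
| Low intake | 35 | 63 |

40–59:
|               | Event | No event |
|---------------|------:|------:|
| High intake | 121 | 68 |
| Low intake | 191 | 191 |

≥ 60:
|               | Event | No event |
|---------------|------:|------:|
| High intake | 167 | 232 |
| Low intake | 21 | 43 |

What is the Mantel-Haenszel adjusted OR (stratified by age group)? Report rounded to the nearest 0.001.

2.002

OR_MH = Σ(aᵢdᵢ/nᵢ) / Σ(bᵢcᵢ/nᵢ), where nᵢ is the stratum total.
Stratum 1 (< 40): n = 349; a·d/n = 160·63/349 = 28.8825; b·c/n = 91·35/349 = 9.1261
Stratum 2 (40–59): n = 571; a·d/n = 121·191/571 = 40.4746; b·c/n = 68·191/571 = 22.7461
Stratum 3 (≥ 60): n = 463; a·d/n = 167·43/463 = 15.5097; b·c/n = 232·21/463 = 10.5227
OR_MH = (28.8825 + 40.4746 + 15.5097) / (9.1261 + 22.7461 + 10.5227) = 84.8668 / 42.3948 = 2.00182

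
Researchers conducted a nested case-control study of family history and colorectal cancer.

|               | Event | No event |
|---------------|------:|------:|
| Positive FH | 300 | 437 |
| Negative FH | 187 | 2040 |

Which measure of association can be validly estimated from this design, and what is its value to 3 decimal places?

7.489

Cells: a = 300, b = 437, c = 187, d = 2040.
This is a nested case-control study: participants were sampled on outcome status, so risks in the source population cannot be estimated directly — relative risk is not valid here. The odds ratio is the appropriate measure.
OR = (a·d)/(b·c) = (300 × 2040) / (437 × 187) = 612000 / 81719 = 7.48908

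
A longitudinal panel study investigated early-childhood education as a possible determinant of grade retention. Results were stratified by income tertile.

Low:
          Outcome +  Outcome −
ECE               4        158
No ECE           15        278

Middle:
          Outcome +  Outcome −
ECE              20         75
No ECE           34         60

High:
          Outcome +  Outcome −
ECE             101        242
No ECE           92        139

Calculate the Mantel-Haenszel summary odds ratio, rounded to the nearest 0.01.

OR_MH = Σ(aᵢdᵢ/nᵢ) / Σ(bᵢcᵢ/nᵢ), where nᵢ is the stratum total.
Stratum 1 (Low): n = 455; a·d/n = 4·278/455 = 2.4440; b·c/n = 158·15/455 = 5.2088
Stratum 2 (Middle): n = 189; a·d/n = 20·60/189 = 6.3492; b·c/n = 75·34/189 = 13.4921
Stratum 3 (High): n = 574; a·d/n = 101·139/574 = 24.4582; b·c/n = 242·92/574 = 38.7875
OR_MH = (2.4440 + 6.3492 + 24.4582) / (5.2088 + 13.4921 + 38.7875) = 33.2514 / 57.4883 = 0.57840

0.58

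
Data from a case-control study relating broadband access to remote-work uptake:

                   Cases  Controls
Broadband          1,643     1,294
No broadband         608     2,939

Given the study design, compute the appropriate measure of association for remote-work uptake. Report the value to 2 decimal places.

6.14

Cells: a = 1643, b = 1294, c = 608, d = 2939.
This is a case-control study: participants were sampled on outcome status, so risks in the source population cannot be estimated directly — relative risk is not valid here. The odds ratio is the appropriate measure.
OR = (a·d)/(b·c) = (1643 × 2939) / (1294 × 608) = 4828777 / 786752 = 6.13761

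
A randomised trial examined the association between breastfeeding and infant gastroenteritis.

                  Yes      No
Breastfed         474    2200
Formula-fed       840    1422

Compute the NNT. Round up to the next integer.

Risk in treated group = 474/2674 = 0.17726; risk in control = 840/2262 = 0.37135.
Absolute risk reduction = 0.37135 − 0.17726 = 0.19409
NNT = 1 / ARR = 1 / 0.19409 = 5.152 → round up → 6

6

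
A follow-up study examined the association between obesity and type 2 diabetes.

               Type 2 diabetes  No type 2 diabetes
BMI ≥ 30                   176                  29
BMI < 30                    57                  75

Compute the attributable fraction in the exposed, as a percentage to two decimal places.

49.70

Cells: a = 176, b = 29, c = 57, d = 75.
Risk in exposed = 176/205 = 0.85854; risk in unexposed = 57/132 = 0.43182.
RR = 0.85854/0.43182 = 1.98819
AR% = (RR − 1)/RR × 100 = (1.98819 − 1)/1.98819 × 100 = 49.7030%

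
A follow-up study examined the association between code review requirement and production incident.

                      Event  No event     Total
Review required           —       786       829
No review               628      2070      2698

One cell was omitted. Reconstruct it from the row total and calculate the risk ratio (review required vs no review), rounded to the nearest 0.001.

The missing cell is in the exposed row: 829 − 786 = 43.
So a = 43, b = 786, c = 628, d = 2070.
RR = [a/(a+b)] / [c/(c+d)] = (43/829) / (628/2698) = 0.05187/0.23277 = 0.22284

0.223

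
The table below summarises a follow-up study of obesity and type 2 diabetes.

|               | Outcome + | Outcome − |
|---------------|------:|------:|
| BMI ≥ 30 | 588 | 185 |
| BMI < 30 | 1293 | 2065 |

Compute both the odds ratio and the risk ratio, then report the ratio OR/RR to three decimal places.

2.569

Cells: a = 588, b = 185, c = 1293, d = 2065.
OR = (588·2065)/(185·1293) = 1214220/239205 = 5.07606
Risk in exposed = 588/773 = 0.76067; risk in unexposed = 1293/3358 = 0.38505; RR = 1.97551
OR/RR = 5.07606 / 1.97551 = 2.56949
The outcome is not rare, so the OR lies further from 1 than the RR.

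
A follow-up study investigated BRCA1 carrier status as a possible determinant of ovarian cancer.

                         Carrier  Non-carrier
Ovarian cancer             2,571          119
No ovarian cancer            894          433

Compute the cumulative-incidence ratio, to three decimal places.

Reading the table with exposure as columns: a = 2571 (Carrier, case), b = 894 (Carrier, non-case), c = 119 (Non-carrier, case), d = 433.
Risk in exposed = 2571/3465 = 0.74199; risk in unexposed = 119/552 = 0.21558.
RR = 0.74199 / 0.21558 = 3.44184
The risk among the exposed is 3.44 times that among the unexposed.

3.442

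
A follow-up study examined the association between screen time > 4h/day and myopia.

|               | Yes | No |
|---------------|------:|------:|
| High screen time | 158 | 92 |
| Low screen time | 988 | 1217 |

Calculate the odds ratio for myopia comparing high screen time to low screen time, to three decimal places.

2.115

Cells: a = 158, b = 92, c = 988, d = 1217.
OR = (a·d)/(b·c) = (158 × 1217) / (92 × 988) = 192286 / 90896 = 2.11545
The odds of myopia are about 2.12 times as high in the high screen time group.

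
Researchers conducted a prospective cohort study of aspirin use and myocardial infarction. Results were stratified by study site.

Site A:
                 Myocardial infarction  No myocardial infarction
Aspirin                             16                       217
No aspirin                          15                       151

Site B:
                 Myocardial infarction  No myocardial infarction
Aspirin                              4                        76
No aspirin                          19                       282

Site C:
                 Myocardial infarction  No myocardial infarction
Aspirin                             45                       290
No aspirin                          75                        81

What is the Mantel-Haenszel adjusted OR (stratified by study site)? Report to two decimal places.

0.29

OR_MH = Σ(aᵢdᵢ/nᵢ) / Σ(bᵢcᵢ/nᵢ), where nᵢ is the stratum total.
Stratum 1 (Site A): n = 399; a·d/n = 16·151/399 = 6.0551; b·c/n = 217·15/399 = 8.1579
Stratum 2 (Site B): n = 381; a·d/n = 4·282/381 = 2.9606; b·c/n = 76·19/381 = 3.7900
Stratum 3 (Site C): n = 491; a·d/n = 45·81/491 = 7.4236; b·c/n = 290·75/491 = 44.2974
OR_MH = (6.0551 + 2.9606 + 7.4236) / (8.1579 + 3.7900 + 44.2974) = 16.4394 / 56.2453 = 0.29228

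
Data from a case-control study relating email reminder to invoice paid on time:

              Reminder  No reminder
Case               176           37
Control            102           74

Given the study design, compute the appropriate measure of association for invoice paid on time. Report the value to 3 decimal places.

Reading the table with exposure as columns: a = 176 (Reminder, case), b = 102 (Reminder, non-case), c = 37 (No reminder, case), d = 74.
This is a case-control study: participants were sampled on outcome status, so risks in the source population cannot be estimated directly — relative risk is not valid here. The odds ratio is the appropriate measure.
OR = (a·d)/(b·c) = (176 × 74) / (102 × 37) = 13024 / 3774 = 3.45098

3.451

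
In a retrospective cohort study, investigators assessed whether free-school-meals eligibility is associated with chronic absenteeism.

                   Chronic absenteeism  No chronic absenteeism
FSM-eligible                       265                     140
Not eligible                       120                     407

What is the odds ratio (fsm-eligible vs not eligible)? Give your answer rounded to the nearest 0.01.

Cells: a = 265, b = 140, c = 120, d = 407.
OR = (a·d)/(b·c) = (265 × 407) / (140 × 120) = 107855 / 16800 = 6.41994
The odds of chronic absenteeism are about 6.42 times as high in the fsm-eligible group.

6.42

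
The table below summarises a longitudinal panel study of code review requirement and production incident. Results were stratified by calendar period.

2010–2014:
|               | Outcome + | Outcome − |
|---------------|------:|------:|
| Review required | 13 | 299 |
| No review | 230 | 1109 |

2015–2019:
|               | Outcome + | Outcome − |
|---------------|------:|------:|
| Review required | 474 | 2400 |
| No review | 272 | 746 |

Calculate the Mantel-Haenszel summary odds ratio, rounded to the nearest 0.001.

OR_MH = Σ(aᵢdᵢ/nᵢ) / Σ(bᵢcᵢ/nᵢ), where nᵢ is the stratum total.
Stratum 1 (2010–2014): n = 1651; a·d/n = 13·1109/1651 = 8.7323; b·c/n = 299·230/1651 = 41.6535
Stratum 2 (2015–2019): n = 3892; a·d/n = 474·746/3892 = 90.8541; b·c/n = 2400·272/3892 = 167.7287
OR_MH = (8.7323 + 90.8541) / (41.6535 + 167.7287) = 99.5863 / 209.3822 = 0.47562

0.476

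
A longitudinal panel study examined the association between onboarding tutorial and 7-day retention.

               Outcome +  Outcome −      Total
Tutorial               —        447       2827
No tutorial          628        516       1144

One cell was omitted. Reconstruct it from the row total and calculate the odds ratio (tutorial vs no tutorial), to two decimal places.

4.37

The missing cell is in the exposed row: 2827 − 447 = 2380.
So a = 2380, b = 447, c = 628, d = 516.
OR = (a·d)/(b·c) = (2380 × 516) / (447 × 628) = 1228080 / 280716 = 4.37481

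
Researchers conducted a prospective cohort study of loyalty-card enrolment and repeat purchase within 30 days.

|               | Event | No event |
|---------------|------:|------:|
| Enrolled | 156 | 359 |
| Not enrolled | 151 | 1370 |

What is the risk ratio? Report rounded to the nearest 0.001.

3.051

Cells: a = 156, b = 359, c = 151, d = 1370.
Risk in exposed = 156/515 = 0.30291; risk in unexposed = 151/1521 = 0.09928.
RR = 0.30291 / 0.09928 = 3.05119
The risk among the exposed is 3.05 times that among the unexposed.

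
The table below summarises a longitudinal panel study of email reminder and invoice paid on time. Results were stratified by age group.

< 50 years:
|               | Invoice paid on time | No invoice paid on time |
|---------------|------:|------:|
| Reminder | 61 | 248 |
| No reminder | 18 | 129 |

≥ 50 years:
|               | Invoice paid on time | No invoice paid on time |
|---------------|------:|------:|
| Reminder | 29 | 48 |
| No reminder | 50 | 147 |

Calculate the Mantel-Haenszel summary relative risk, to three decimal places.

RR_MH = Σ(aᵢ·n₀ᵢ/nᵢ) / Σ(cᵢ·n₁ᵢ/nᵢ), with n₁ᵢ = aᵢ+bᵢ (exposed), n₀ᵢ = cᵢ+dᵢ (unexposed), nᵢ = n₁ᵢ+n₀ᵢ.
Stratum 1 (< 50 years): n₁ = 309, n₀ = 147, n = 456; a·n₀/n = 61·147/456 = 19.6645; c·n₁/n = 18·309/456 = 12.1974
Stratum 2 (≥ 50 years): n₁ = 77, n₀ = 197, n = 274; a·n₀/n = 29·197/274 = 20.8504; c·n₁/n = 50·77/274 = 14.0511
RR_MH = (19.6645 + 20.8504) / (12.1974 + 14.0511) = 40.5148 / 26.2485 = 1.54351

1.544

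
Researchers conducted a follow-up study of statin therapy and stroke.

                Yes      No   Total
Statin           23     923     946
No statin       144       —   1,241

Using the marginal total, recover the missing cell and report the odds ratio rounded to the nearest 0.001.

0.190

The missing cell is in the unexposed row: 1241 − 144 = 1097.
So a = 23, b = 923, c = 144, d = 1097.
OR = (a·d)/(b·c) = (23 × 1097) / (923 × 144) = 25231 / 132912 = 0.18983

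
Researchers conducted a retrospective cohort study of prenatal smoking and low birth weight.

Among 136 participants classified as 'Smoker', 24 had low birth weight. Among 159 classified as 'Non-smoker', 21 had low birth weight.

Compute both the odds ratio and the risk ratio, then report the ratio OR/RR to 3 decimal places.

1.054

From the description: a = 24, b = 112, c = 21, d = 138.
OR = (24·138)/(112·21) = 3312/2352 = 1.40816
Risk in exposed = 24/136 = 0.17647; risk in unexposed = 21/159 = 0.13208; RR = 1.33613
OR/RR = 1.40816 / 1.33613 = 1.05391
The outcome is not rare, so the OR lies further from 1 than the RR.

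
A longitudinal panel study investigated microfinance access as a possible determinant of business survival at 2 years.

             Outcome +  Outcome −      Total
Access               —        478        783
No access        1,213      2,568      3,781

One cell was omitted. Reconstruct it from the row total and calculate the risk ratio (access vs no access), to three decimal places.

The missing cell is in the exposed row: 783 − 478 = 305.
So a = 305, b = 478, c = 1213, d = 2568.
RR = [a/(a+b)] / [c/(c+d)] = (305/783) / (1213/3781) = 0.38953/0.32081 = 1.21418

1.214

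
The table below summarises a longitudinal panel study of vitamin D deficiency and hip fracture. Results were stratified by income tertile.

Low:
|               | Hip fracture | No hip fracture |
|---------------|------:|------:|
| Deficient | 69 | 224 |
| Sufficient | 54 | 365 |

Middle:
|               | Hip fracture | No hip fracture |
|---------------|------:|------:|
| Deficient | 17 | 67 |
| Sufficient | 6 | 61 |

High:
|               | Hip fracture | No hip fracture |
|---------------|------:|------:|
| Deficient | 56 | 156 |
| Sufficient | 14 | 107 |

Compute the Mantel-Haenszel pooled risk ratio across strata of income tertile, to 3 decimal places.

1.987

RR_MH = Σ(aᵢ·n₀ᵢ/nᵢ) / Σ(cᵢ·n₁ᵢ/nᵢ), with n₁ᵢ = aᵢ+bᵢ (exposed), n₀ᵢ = cᵢ+dᵢ (unexposed), nᵢ = n₁ᵢ+n₀ᵢ.
Stratum 1 (Low): n₁ = 293, n₀ = 419, n = 712; a·n₀/n = 69·419/712 = 40.6053; c·n₁/n = 54·293/712 = 22.2219
Stratum 2 (Middle): n₁ = 84, n₀ = 67, n = 151; a·n₀/n = 17·67/151 = 7.5430; c·n₁/n = 6·84/151 = 3.3377
Stratum 3 (High): n₁ = 212, n₀ = 121, n = 333; a·n₀/n = 56·121/333 = 20.3483; c·n₁/n = 14·212/333 = 8.9129
RR_MH = (40.6053 + 7.5430 + 20.3483) / (22.2219 + 3.3377 + 8.9129) = 68.4967 / 34.4726 = 1.98699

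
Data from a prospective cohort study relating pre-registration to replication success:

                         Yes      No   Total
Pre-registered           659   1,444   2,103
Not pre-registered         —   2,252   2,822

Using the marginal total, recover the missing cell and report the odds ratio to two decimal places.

1.80

The missing cell is in the unexposed row: 2822 − 2252 = 570.
So a = 659, b = 1444, c = 570, d = 2252.
OR = (a·d)/(b·c) = (659 × 2252) / (1444 × 570) = 1484068 / 823080 = 1.80307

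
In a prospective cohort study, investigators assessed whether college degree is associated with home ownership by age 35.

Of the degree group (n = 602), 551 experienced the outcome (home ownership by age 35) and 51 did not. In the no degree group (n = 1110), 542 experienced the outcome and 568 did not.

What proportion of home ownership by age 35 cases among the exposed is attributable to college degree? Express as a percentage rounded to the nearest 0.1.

46.7

From the description: a = 551, b = 51, c = 542, d = 568.
Risk in exposed = 551/602 = 0.91528; risk in unexposed = 542/1110 = 0.48829.
RR = 0.91528/0.48829 = 1.87447
AR% = (RR − 1)/RR × 100 = (1.87447 − 1)/1.87447 × 100 = 46.6516%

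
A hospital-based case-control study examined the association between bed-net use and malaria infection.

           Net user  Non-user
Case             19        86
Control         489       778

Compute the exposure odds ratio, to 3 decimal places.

0.352

Reading the table with exposure as columns: a = 19 (Net user, case), b = 489 (Net user, non-case), c = 86 (Non-user, case), d = 778.
OR = (a·d)/(b·c) = (19 × 778) / (489 × 86) = 14782 / 42054 = 0.35150
Exposure is associated with lower odds of malaria infection (OR = 0.35 < 1).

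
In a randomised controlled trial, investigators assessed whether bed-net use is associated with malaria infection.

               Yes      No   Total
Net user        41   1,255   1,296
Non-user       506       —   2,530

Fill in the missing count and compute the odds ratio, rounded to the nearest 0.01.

0.13

The missing cell is in the unexposed row: 2530 − 506 = 2024.
So a = 41, b = 1255, c = 506, d = 2024.
OR = (a·d)/(b·c) = (41 × 2024) / (1255 × 506) = 82984 / 635030 = 0.13068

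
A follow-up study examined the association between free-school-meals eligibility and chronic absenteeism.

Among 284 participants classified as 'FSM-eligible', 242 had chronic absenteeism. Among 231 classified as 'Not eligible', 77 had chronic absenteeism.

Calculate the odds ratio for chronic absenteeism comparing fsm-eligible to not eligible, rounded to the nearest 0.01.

From the description: a = 242, b = 42, c = 77, d = 154.
OR = (a·d)/(b·c) = (242 × 154) / (42 × 77) = 37268 / 3234 = 11.52381
The odds of chronic absenteeism are about 11.52 times as high in the fsm-eligible group.

11.52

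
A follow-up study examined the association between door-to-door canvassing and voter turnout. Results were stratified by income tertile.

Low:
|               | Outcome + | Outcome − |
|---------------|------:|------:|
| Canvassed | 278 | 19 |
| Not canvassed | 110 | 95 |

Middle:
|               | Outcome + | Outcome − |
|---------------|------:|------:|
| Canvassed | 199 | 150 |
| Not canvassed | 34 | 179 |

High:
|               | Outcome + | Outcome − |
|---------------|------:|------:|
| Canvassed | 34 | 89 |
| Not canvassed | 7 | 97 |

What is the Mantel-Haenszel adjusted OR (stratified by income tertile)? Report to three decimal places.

8.166

OR_MH = Σ(aᵢdᵢ/nᵢ) / Σ(bᵢcᵢ/nᵢ), where nᵢ is the stratum total.
Stratum 1 (Low): n = 502; a·d/n = 278·95/502 = 52.6096; b·c/n = 19·110/502 = 4.1633
Stratum 2 (Middle): n = 562; a·d/n = 199·179/562 = 63.3826; b·c/n = 150·34/562 = 9.0747
Stratum 3 (High): n = 227; a·d/n = 34·97/227 = 14.5286; b·c/n = 89·7/227 = 2.7445
OR_MH = (52.6096 + 63.3826 + 14.5286) / (4.1633 + 9.0747 + 2.7445) = 130.5208 / 15.9826 = 8.16644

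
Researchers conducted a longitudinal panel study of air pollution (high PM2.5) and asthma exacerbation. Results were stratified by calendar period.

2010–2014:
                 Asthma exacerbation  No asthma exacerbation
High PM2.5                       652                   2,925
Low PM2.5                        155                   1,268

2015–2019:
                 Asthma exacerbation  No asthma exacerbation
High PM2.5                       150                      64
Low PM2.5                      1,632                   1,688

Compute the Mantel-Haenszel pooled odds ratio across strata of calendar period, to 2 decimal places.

OR_MH = Σ(aᵢdᵢ/nᵢ) / Σ(bᵢcᵢ/nᵢ), where nᵢ is the stratum total.
Stratum 1 (2010–2014): n = 5000; a·d/n = 652·1268/5000 = 165.3472; b·c/n = 2925·155/5000 = 90.6750
Stratum 2 (2015–2019): n = 3534; a·d/n = 150·1688/3534 = 71.6469; b·c/n = 64·1632/3534 = 29.5552
OR_MH = (165.3472 + 71.6469) / (90.6750 + 29.5552) = 236.9941 / 120.2302 = 1.97117

1.97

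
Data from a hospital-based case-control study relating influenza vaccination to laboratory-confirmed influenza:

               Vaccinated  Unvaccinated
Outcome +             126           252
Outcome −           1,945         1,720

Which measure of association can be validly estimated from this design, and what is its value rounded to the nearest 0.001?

Reading the table with exposure as columns: a = 126 (Vaccinated, case), b = 1945 (Vaccinated, non-case), c = 252 (Unvaccinated, case), d = 1720.
This is a hospital-based case-control study: participants were sampled on outcome status, so risks in the source population cannot be estimated directly — relative risk is not valid here. The odds ratio is the appropriate measure.
OR = (a·d)/(b·c) = (126 × 1720) / (1945 × 252) = 216720 / 490140 = 0.44216

0.442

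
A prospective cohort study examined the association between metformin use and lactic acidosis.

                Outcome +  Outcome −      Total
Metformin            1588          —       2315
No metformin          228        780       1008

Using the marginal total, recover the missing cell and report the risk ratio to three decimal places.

3.033

The missing cell is in the exposed row: 2315 − 1588 = 727.
So a = 1588, b = 727, c = 228, d = 780.
RR = [a/(a+b)] / [c/(c+d)] = (1588/2315) / (228/1008) = 0.68596/0.22619 = 3.03267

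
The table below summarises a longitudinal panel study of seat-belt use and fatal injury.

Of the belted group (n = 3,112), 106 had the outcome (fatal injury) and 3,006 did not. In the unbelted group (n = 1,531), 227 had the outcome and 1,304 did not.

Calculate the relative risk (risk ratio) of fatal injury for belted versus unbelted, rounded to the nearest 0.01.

From the description: a = 106, b = 3006, c = 227, d = 1304.
Risk in exposed = 106/3112 = 0.03406; risk in unexposed = 227/1531 = 0.14827.
RR = 0.03406 / 0.14827 = 0.22973
The risk is 77% lower among the exposed than among the unexposed.

0.23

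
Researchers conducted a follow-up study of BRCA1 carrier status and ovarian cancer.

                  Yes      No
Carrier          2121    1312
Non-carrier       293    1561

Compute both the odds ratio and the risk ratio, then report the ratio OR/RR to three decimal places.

2.203

Cells: a = 2121, b = 1312, c = 293, d = 1561.
OR = (2121·1561)/(1312·293) = 3310881/384416 = 8.61276
Risk in exposed = 2121/3433 = 0.61783; risk in unexposed = 293/1854 = 0.15804; RR = 3.90939
OR/RR = 8.61276 / 3.90939 = 2.20309
The outcome is not rare, so the OR lies further from 1 than the RR.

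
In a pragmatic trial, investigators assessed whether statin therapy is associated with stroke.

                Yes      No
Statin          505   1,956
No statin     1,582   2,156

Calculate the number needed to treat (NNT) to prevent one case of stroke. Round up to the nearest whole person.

5

Risk in treated group = 505/2461 = 0.20520; risk in control = 1582/3738 = 0.42322.
Absolute risk reduction = 0.42322 − 0.20520 = 0.21802
NNT = 1 / ARR = 1 / 0.21802 = 4.587 → round up → 5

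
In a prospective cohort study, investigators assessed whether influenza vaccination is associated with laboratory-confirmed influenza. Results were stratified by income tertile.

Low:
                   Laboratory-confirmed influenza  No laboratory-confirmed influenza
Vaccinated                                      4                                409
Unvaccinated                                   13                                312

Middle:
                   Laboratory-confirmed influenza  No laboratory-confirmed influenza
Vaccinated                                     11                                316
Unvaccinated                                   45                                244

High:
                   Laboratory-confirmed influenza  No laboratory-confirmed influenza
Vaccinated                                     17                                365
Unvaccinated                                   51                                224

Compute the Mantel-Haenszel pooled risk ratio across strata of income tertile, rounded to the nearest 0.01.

0.23

RR_MH = Σ(aᵢ·n₀ᵢ/nᵢ) / Σ(cᵢ·n₁ᵢ/nᵢ), with n₁ᵢ = aᵢ+bᵢ (exposed), n₀ᵢ = cᵢ+dᵢ (unexposed), nᵢ = n₁ᵢ+n₀ᵢ.
Stratum 1 (Low): n₁ = 413, n₀ = 325, n = 738; a·n₀/n = 4·325/738 = 1.7615; c·n₁/n = 13·413/738 = 7.2751
Stratum 2 (Middle): n₁ = 327, n₀ = 289, n = 616; a·n₀/n = 11·289/616 = 5.1607; c·n₁/n = 45·327/616 = 23.8880
Stratum 3 (High): n₁ = 382, n₀ = 275, n = 657; a·n₀/n = 17·275/657 = 7.1157; c·n₁/n = 51·382/657 = 29.6530
RR_MH = (1.7615 + 5.1607 + 7.1157) / (7.2751 + 23.8880 + 29.6530) = 14.0379 / 60.8160 = 0.23083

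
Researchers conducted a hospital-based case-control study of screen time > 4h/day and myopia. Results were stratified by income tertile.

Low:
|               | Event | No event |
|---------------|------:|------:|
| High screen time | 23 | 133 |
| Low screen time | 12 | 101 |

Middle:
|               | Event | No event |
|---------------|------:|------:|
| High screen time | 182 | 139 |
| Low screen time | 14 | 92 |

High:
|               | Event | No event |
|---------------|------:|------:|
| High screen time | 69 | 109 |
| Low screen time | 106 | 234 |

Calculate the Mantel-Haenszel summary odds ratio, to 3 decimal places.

2.409

OR_MH = Σ(aᵢdᵢ/nᵢ) / Σ(bᵢcᵢ/nᵢ), where nᵢ is the stratum total.
Stratum 1 (Low): n = 269; a·d/n = 23·101/269 = 8.6357; b·c/n = 133·12/269 = 5.9331
Stratum 2 (Middle): n = 427; a·d/n = 182·92/427 = 39.2131; b·c/n = 139·14/427 = 4.5574
Stratum 3 (High): n = 518; a·d/n = 69·234/518 = 31.1699; b·c/n = 109·106/518 = 22.3050
OR_MH = (8.6357 + 39.2131 + 31.1699) / (5.9331 + 4.5574 + 22.3050) = 79.0187 / 32.7955 = 2.40944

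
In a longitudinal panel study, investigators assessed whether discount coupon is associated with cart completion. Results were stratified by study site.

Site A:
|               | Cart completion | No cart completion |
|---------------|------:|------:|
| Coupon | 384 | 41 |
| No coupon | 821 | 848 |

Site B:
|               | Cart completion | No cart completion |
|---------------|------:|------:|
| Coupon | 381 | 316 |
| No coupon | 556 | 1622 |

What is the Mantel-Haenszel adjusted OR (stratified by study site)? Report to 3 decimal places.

OR_MH = Σ(aᵢdᵢ/nᵢ) / Σ(bᵢcᵢ/nᵢ), where nᵢ is the stratum total.
Stratum 1 (Site A): n = 2094; a·d/n = 384·848/2094 = 155.5072; b·c/n = 41·821/2094 = 16.0750
Stratum 2 (Site B): n = 2875; a·d/n = 381·1622/2875 = 214.9503; b·c/n = 316·556/2875 = 61.1117
OR_MH = (155.5072 + 214.9503) / (16.0750 + 61.1117) = 370.4574 / 77.1866 = 4.79950

4.800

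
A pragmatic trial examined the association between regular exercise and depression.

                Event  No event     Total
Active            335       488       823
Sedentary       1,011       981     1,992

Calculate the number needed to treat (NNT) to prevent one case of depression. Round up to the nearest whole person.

10

Risk in treated group = 335/823 = 0.40705; risk in control = 1011/1992 = 0.50753.
Absolute risk reduction = 0.50753 − 0.40705 = 0.10048
NNT = 1 / ARR = 1 / 0.10048 = 9.952 → round up → 10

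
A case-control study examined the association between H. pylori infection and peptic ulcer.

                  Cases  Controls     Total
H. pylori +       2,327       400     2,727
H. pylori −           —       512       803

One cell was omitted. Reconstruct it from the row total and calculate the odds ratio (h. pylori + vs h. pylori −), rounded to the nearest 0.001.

10.236

The missing cell is in the unexposed row: 803 − 512 = 291.
So a = 2327, b = 400, c = 291, d = 512.
OR = (a·d)/(b·c) = (2327 × 512) / (400 × 291) = 1191424 / 116400 = 10.23560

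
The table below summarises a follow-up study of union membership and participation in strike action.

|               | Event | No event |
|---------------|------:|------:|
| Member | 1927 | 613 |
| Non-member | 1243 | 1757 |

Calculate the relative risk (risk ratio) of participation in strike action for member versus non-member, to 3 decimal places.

Cells: a = 1927, b = 613, c = 1243, d = 1757.
Risk in exposed = 1927/2540 = 0.75866; risk in unexposed = 1243/3000 = 0.41433.
RR = 0.75866 / 0.41433 = 1.83104
The risk among the exposed is 1.83 times that among the unexposed.

1.831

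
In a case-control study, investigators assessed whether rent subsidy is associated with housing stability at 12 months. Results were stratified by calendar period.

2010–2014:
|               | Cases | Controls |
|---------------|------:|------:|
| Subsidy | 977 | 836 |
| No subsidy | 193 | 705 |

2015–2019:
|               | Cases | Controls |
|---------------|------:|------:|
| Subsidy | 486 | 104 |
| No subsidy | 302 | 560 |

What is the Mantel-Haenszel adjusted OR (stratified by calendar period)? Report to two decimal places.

5.44

OR_MH = Σ(aᵢdᵢ/nᵢ) / Σ(bᵢcᵢ/nᵢ), where nᵢ is the stratum total.
Stratum 1 (2010–2014): n = 2711; a·d/n = 977·705/2711 = 254.0705; b·c/n = 836·193/2711 = 59.5160
Stratum 2 (2015–2019): n = 1452; a·d/n = 486·560/1452 = 187.4380; b·c/n = 104·302/1452 = 21.6309
OR_MH = (254.0705 + 187.4380) / (59.5160 + 21.6309) = 441.5085 / 81.1469 = 5.44085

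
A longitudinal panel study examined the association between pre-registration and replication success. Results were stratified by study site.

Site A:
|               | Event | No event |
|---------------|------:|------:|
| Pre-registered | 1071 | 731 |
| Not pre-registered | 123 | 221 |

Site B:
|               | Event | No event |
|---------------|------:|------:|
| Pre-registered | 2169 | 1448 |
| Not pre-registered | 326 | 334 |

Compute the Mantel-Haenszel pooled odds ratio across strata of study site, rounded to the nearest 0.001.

OR_MH = Σ(aᵢdᵢ/nᵢ) / Σ(bᵢcᵢ/nᵢ), where nᵢ is the stratum total.
Stratum 1 (Site A): n = 2146; a·d/n = 1071·221/2146 = 110.2940; b·c/n = 731·123/2146 = 41.8979
Stratum 2 (Site B): n = 4277; a·d/n = 2169·334/4277 = 169.3818; b·c/n = 1448·326/4277 = 110.3690
OR_MH = (110.2940 + 169.3818) / (41.8979 + 110.3690) = 279.6758 / 152.2669 = 1.83675

1.837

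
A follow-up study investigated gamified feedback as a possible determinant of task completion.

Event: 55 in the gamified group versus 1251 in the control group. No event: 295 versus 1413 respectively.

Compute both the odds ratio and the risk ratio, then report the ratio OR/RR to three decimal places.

From the description: a = 55, b = 295, c = 1251, d = 1413.
OR = (55·1413)/(295·1251) = 77715/369045 = 0.21058
Risk in exposed = 55/350 = 0.15714; risk in unexposed = 1251/2664 = 0.46959; RR = 0.33464
OR/RR = 0.21058 / 0.33464 = 0.62929
The outcome is not rare, so the OR lies further from 1 than the RR.

0.629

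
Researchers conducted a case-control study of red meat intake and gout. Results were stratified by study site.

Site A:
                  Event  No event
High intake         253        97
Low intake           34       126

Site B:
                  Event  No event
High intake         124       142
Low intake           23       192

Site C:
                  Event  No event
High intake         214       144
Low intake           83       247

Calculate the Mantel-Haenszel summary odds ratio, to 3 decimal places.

OR_MH = Σ(aᵢdᵢ/nᵢ) / Σ(bᵢcᵢ/nᵢ), where nᵢ is the stratum total.
Stratum 1 (Site A): n = 510; a·d/n = 253·126/510 = 62.5059; b·c/n = 97·34/510 = 6.4667
Stratum 2 (Site B): n = 481; a·d/n = 124·192/481 = 49.4969; b·c/n = 142·23/481 = 6.7900
Stratum 3 (Site C): n = 688; a·d/n = 214·247/688 = 76.8285; b·c/n = 144·83/688 = 17.3721
OR_MH = (62.5059 + 49.4969 + 76.8285) / (6.4667 + 6.7900 + 17.3721) = 188.8313 / 30.6288 = 6.16516

6.165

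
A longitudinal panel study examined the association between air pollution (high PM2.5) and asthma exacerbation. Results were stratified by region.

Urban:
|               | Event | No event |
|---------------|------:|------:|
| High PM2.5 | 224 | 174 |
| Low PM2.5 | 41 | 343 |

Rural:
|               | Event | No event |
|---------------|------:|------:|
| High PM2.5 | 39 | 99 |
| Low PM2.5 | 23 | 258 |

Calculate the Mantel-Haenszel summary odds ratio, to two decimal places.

OR_MH = Σ(aᵢdᵢ/nᵢ) / Σ(bᵢcᵢ/nᵢ), where nᵢ is the stratum total.
Stratum 1 (Urban): n = 782; a·d/n = 224·343/782 = 98.2506; b·c/n = 174·41/782 = 9.1228
Stratum 2 (Rural): n = 419; a·d/n = 39·258/419 = 24.0143; b·c/n = 99·23/419 = 5.4344
OR_MH = (98.2506 + 24.0143) / (9.1228 + 5.4344) = 122.2650 / 14.5571 = 8.39897

8.40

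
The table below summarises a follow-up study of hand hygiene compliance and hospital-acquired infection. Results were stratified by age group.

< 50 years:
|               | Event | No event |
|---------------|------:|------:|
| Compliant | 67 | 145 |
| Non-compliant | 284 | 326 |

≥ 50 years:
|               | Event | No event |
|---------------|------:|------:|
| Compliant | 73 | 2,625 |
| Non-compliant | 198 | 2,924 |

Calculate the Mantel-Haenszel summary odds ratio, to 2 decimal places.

OR_MH = Σ(aᵢdᵢ/nᵢ) / Σ(bᵢcᵢ/nᵢ), where nᵢ is the stratum total.
Stratum 1 (< 50 years): n = 822; a·d/n = 67·326/822 = 26.5718; b·c/n = 145·284/822 = 50.0973
Stratum 2 (≥ 50 years): n = 5820; a·d/n = 73·2924/5820 = 36.6756; b·c/n = 2625·198/5820 = 89.3041
OR_MH = (26.5718 + 36.6756) / (50.0973 + 89.3041) = 63.2474 / 139.4014 = 0.45371

0.45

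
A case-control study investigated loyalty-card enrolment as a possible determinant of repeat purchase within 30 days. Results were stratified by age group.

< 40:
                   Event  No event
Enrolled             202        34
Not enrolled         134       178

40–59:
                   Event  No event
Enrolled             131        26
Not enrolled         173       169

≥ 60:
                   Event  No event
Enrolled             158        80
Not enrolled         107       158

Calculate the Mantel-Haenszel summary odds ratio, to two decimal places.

4.65

OR_MH = Σ(aᵢdᵢ/nᵢ) / Σ(bᵢcᵢ/nᵢ), where nᵢ is the stratum total.
Stratum 1 (< 40): n = 548; a·d/n = 202·178/548 = 65.6131; b·c/n = 34·134/548 = 8.3139
Stratum 2 (40–59): n = 499; a·d/n = 131·169/499 = 44.3667; b·c/n = 26·173/499 = 9.0140
Stratum 3 (≥ 60): n = 503; a·d/n = 158·158/503 = 49.6302; b·c/n = 80·107/503 = 17.0179
OR_MH = (65.6131 + 44.3667 + 49.6302) / (8.3139 + 9.0140 + 17.0179) = 159.6101 / 34.3458 = 4.64715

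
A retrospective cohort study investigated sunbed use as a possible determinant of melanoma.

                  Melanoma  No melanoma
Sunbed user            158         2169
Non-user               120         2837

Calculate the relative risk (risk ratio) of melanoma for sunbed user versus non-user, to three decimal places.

Cells: a = 158, b = 2169, c = 120, d = 2837.
Risk in exposed = 158/2327 = 0.06790; risk in unexposed = 120/2957 = 0.04058.
RR = 0.06790 / 0.04058 = 1.67313
The risk among the exposed is 1.67 times that among the unexposed.

1.673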